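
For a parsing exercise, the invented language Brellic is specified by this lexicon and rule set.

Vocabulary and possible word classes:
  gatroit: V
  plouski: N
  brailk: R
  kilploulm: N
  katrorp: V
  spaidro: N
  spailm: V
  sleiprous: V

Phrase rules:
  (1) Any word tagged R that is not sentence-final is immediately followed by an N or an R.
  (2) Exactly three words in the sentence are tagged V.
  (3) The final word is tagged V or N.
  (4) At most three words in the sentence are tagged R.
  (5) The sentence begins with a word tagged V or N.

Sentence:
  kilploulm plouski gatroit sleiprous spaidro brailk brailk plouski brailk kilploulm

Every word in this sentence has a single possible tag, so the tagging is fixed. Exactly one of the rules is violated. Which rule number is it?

Fixed tagging: N N V V N R R N R N.
Checking each rule: R1 ok, R2 fails, R3 ok, R4 ok, R5 ok.
Only rule 2 fails.

2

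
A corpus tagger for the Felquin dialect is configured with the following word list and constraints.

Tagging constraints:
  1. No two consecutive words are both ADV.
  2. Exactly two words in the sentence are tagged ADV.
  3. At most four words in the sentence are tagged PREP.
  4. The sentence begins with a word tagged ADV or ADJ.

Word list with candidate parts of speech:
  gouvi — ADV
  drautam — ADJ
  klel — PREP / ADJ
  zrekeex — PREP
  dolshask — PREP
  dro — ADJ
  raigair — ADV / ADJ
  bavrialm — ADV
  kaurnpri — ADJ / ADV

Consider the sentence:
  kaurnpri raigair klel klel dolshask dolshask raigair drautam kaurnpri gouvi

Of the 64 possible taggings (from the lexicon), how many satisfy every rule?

Candidates per position — 1:kaurnpri {ADJ,ADV}; 2:raigair {ADV,ADJ}; 3:klel {PREP,ADJ}; 4:klel {PREP,ADJ}; 5:dolshask {PREP}; 6:dolshask {PREP}; 7:raigair {ADV,ADJ}; 8:drautam {ADJ}; 9:kaurnpri {ADJ,ADV}; 10:gouvi {ADV}.
There are 64 candidate sequences in total.
Checking each against the rules leaves 12 sequences.
Count = 12.

12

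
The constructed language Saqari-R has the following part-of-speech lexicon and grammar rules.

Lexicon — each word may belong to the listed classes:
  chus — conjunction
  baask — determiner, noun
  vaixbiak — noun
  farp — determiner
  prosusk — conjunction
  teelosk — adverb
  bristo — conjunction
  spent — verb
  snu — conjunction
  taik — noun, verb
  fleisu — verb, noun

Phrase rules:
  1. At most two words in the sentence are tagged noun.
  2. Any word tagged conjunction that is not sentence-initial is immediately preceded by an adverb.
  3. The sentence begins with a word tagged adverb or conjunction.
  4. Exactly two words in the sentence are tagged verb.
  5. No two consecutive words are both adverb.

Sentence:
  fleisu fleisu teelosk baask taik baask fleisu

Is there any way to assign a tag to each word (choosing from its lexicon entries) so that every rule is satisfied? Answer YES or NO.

NO

Candidates per position — 1:fleisu {verb,noun}; 2:fleisu {verb,noun}; 3:teelosk {adverb}; 4:baask {determiner,noun}; 5:taik {noun,verb}; 6:baask {determiner,noun}; 7:fleisu {verb,noun}.
Rule 3 cannot be satisfied by any choice of tags from the lexicon.
So there is no consistent tagging.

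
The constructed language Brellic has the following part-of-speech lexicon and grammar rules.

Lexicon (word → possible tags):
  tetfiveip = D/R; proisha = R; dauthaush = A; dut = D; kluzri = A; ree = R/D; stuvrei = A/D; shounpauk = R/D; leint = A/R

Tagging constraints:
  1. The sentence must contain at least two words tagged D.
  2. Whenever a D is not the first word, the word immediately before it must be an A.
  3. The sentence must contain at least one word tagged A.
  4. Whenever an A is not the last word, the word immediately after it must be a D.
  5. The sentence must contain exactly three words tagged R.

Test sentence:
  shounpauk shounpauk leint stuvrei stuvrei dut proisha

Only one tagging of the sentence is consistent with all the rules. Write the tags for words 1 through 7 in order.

R R A D A D R

Candidates per position — 1:shounpauk {R,D}; 2:shounpauk {R,D}; 3:leint {A,R}; 4:stuvrei {A,D}; 5:stuvrei {A,D}; 6:dut {D}; 7:proisha {R}.
Position 2: D is ruled out by rule 2; that leaves R.
Position 5: D is ruled out by rule 2; that leaves A.
Position 4: A is ruled out by rule 4; that leaves D.
Position 3: R is ruled out by rule 2; that leaves A.
Position 1: D is ruled out by rule 5; that leaves R.
So the tagging must be: R R A D A D R.
Verifying each rule — rule 1 holds; rule 2 holds; rule 3 holds; rule 4 holds; rule 5 holds.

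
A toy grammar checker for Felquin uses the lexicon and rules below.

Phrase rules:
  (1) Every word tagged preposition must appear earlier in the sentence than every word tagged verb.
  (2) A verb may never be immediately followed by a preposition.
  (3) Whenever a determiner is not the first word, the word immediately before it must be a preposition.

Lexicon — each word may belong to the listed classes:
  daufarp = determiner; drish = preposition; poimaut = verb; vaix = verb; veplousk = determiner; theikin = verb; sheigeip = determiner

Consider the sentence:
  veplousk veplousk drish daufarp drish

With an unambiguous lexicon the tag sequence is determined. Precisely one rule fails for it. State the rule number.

3

Fixed tagging: determiner determiner preposition determiner preposition.
Rule check: R1 ✓, R2 ✓, R3 ✗.
Only rule 3 fails.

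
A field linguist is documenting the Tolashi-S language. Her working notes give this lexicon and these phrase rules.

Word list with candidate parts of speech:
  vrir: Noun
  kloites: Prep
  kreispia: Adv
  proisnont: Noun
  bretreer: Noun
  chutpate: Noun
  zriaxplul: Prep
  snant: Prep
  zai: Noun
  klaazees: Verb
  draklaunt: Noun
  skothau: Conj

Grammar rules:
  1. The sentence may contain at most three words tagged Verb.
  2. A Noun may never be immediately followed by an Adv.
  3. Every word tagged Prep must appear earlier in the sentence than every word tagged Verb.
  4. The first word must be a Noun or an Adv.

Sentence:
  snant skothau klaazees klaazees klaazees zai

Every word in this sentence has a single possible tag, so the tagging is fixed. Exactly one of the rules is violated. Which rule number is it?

4

Fixed tagging: Prep Conj Verb Verb Verb Noun.
Checking each rule: R1 ✓, R2 ✓, R3 ✓, R4 ✗.
Only rule 4 fails.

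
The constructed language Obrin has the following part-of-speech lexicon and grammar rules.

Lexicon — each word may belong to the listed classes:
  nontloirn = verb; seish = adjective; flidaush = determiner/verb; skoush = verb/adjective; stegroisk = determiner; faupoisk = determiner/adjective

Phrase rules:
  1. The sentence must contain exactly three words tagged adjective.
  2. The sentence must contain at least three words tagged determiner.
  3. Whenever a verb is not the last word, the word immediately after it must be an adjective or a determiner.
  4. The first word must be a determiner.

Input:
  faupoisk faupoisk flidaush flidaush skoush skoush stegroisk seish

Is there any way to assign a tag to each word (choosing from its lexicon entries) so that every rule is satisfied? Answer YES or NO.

Candidates per position — 1:faupoisk {determiner,adjective}; 2:faupoisk {determiner,adjective}; 3:flidaush {determiner,verb}; 4:flidaush {determiner,verb}; 5:skoush {verb,adjective}; 6:skoush {verb,adjective}; 7:stegroisk {determiner}; 8:seish {adjective}.
One satisfying assignment: determiner adjective verb determiner verb adjective determiner adjective.
Checking: rule 1 holds; rule 2 holds; rule 3 holds; rule 4 holds.

YES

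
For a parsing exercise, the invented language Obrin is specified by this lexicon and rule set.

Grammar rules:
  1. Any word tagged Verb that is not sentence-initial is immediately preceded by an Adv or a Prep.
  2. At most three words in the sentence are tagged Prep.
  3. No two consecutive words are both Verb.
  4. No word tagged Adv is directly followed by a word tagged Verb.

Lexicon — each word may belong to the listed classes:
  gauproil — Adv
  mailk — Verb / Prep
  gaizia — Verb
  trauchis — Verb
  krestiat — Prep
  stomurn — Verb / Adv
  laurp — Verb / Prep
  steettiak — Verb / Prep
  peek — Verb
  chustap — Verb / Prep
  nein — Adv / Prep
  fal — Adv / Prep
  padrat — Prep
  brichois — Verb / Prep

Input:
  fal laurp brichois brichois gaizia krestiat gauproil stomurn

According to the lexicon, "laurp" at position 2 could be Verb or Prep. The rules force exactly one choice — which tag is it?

Candidates per position — 1:fal {Adv,Prep}; 2:laurp {Verb,Prep}; 3:brichois {Verb,Prep}; 4:brichois {Verb,Prep}; 5:gaizia {Verb}; 6:krestiat {Prep}; 7:gauproil {Adv}; 8:stomurn {Verb,Adv}.
At position 4, choosing Verb makes rule 1 impossible to satisfy; hence Prep.
At position 8, choosing Verb makes rule 4 impossible to satisfy; hence Adv.
Position 2: the remaining choice is settled jointly with positions 1, 3 — only Prep at position 2 is part of a tagging that satisfies every rule.
The only consistent sequence is: Adv Prep Verb Prep Verb Prep Adv Adv.
Verifying each rule — rule 1 holds; rule 2 holds; rule 3 holds; rule 4 holds.

Prep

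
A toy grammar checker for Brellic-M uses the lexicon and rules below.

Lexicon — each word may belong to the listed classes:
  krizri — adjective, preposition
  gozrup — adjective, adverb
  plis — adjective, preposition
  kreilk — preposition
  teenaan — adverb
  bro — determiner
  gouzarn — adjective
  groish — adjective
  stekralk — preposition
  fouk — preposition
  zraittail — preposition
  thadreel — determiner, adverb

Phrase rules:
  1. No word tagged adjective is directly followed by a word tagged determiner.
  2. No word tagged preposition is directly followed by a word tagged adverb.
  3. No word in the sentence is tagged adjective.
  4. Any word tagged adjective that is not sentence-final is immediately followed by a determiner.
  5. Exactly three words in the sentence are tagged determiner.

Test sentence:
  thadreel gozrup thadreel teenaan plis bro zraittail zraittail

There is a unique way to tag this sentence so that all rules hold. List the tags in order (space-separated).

determiner adverb determiner adverb preposition determiner preposition preposition

Candidates per position — 1:thadreel {determiner,adverb}; 2:gozrup {adjective,adverb}; 3:thadreel {determiner,adverb}; 4:teenaan {adverb}; 5:plis {adjective,preposition}; 6:bro {determiner}; 7:zraittail {preposition}; 8:zraittail {preposition}.
Position 1: adverb is ruled out by rule 5; that leaves determiner.
Position 2: adjective is ruled out by rule 3; that leaves adverb.
Position 3: adverb is ruled out by rule 5; that leaves determiner.
Position 5: adjective is ruled out by rule 1; that leaves preposition.
The unique satisfying tagging is: determiner adverb determiner adverb preposition determiner preposition preposition.
Checking: rule 1 satisfied; rule 2 satisfied; rule 3 satisfied; rule 4 satisfied; rule 5 satisfied.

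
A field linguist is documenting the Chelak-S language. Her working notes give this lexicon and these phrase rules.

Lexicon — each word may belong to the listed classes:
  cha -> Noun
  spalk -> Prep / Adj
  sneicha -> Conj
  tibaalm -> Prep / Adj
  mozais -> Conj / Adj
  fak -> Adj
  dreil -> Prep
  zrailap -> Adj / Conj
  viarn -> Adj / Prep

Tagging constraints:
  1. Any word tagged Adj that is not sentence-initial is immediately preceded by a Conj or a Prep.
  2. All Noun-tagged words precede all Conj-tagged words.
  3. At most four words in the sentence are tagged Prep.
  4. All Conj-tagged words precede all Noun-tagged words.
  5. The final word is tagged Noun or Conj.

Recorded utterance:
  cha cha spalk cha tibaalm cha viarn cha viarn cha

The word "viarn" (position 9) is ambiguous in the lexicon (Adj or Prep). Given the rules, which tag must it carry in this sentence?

Candidates per position — 1:cha {Noun}; 2:cha {Noun}; 3:spalk {Prep,Adj}; 4:cha {Noun}; 5:tibaalm {Prep,Adj}; 6:cha {Noun}; 7:viarn {Adj,Prep}; 8:cha {Noun}; 9:viarn {Adj,Prep}; 10:cha {Noun}.
Position 3: Adj is ruled out by rule 1; that leaves Prep.
Position 5: Adj is ruled out by rule 1; that leaves Prep.
Position 7: Adj is ruled out by rule 1; that leaves Prep.
Position 9: Adj is ruled out by rule 1; that leaves Prep.
That leaves exactly one tagging: Noun Noun Prep Noun Prep Noun Prep Noun Prep Noun.
Verifying each rule — rule 1 holds; rule 2 holds; rule 3 holds; rule 4 holds; rule 5 holds.

Prep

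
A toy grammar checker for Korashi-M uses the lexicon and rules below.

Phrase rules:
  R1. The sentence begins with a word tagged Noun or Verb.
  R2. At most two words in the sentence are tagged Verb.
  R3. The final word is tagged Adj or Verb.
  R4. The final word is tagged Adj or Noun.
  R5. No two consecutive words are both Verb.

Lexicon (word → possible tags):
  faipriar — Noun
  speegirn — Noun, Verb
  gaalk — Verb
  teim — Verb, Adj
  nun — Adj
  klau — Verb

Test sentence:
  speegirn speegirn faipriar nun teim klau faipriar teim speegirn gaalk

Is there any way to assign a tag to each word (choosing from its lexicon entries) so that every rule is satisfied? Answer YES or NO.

NO

Candidates per position — 1:speegirn {Noun,Verb}; 2:speegirn {Noun,Verb}; 3:faipriar {Noun}; 4:nun {Adj}; 5:teim {Verb,Adj}; 6:klau {Verb}; 7:faipriar {Noun}; 8:teim {Verb,Adj}; 9:speegirn {Noun,Verb}; 10:gaalk {Verb}.
Rule 4 cannot be satisfied by any choice of tags from the lexicon.
So there is no consistent tagging.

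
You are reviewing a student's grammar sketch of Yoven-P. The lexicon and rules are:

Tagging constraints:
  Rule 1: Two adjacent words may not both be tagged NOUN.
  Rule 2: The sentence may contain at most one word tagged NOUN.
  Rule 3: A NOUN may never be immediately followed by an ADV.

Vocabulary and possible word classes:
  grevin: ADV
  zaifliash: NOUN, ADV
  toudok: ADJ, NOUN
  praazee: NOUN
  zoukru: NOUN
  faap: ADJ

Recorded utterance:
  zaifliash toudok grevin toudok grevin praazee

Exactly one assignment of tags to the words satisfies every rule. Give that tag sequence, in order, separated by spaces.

ADV ADJ ADV ADJ ADV NOUN

Candidates per position — 1:zaifliash {NOUN,ADV}; 2:toudok {ADJ,NOUN}; 3:grevin {ADV}; 4:toudok {ADJ,NOUN}; 5:grevin {ADV}; 6:praazee {NOUN}.
Word 1 cannot be NOUN — rule 2 would then fail for every completion. It is ADV.
Word 2 cannot be NOUN — rule 2 would then fail for every completion. It is ADJ.
Word 4 cannot be NOUN — rule 2 would then fail for every completion. It is ADJ.
That leaves exactly one tagging: ADV ADJ ADV ADJ ADV NOUN.
Verifying each rule — rule 1 satisfied; rule 2 satisfied; rule 3 satisfied.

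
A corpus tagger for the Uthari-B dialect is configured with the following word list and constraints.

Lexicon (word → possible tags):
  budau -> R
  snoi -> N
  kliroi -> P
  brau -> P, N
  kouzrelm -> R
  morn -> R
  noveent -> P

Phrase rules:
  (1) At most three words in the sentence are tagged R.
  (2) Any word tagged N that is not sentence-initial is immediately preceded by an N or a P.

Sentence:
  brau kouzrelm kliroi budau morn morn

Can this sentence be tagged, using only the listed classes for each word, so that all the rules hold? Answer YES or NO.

Candidates per position — 1:brau {P,N}; 2:kouzrelm {R}; 3:kliroi {P}; 4:budau {R}; 5:morn {R}; 6:morn {R}.
Rule 1 cannot be satisfied by any choice of tags from the lexicon.
So there is no consistent tagging.

NO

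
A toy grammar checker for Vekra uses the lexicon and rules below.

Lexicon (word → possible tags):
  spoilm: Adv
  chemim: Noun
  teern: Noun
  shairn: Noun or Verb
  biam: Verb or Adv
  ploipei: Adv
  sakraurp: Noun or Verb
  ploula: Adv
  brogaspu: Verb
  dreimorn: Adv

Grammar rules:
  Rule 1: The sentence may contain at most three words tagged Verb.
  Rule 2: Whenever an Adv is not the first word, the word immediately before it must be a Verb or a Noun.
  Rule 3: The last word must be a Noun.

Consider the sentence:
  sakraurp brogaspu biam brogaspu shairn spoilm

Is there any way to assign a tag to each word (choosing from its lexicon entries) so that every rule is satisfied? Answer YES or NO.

Candidates per position — 1:sakraurp {Noun,Verb}; 2:brogaspu {Verb}; 3:biam {Verb,Adv}; 4:brogaspu {Verb}; 5:shairn {Noun,Verb}; 6:spoilm {Adv}.
Rule 3 cannot be satisfied by any choice of tags from the lexicon.
So there is no consistent tagging.

NO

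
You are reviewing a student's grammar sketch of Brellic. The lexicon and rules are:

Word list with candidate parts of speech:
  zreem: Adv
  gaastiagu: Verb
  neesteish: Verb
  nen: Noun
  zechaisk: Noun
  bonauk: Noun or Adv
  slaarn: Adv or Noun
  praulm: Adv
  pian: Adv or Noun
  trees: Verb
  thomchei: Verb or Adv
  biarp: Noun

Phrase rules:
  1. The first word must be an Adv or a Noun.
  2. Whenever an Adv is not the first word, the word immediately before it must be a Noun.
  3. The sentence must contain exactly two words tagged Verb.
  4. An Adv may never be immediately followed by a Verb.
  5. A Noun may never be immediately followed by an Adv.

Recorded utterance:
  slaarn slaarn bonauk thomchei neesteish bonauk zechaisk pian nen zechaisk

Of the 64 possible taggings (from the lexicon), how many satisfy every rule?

2

Candidates per position — 1:slaarn {Adv,Noun}; 2:slaarn {Adv,Noun}; 3:bonauk {Noun,Adv}; 4:thomchei {Verb,Adv}; 5:neesteish {Verb}; 6:bonauk {Noun,Adv}; 7:zechaisk {Noun}; 8:pian {Adv,Noun}; 9:nen {Noun}; 10:zechaisk {Noun}.
There are 64 candidate sequences in total.
The sequences that satisfy every rule: Adv Noun Noun Verb Verb Noun Noun Noun Noun Noun; Noun Noun Noun Verb Verb Noun Noun Noun Noun Noun.
Count = 2.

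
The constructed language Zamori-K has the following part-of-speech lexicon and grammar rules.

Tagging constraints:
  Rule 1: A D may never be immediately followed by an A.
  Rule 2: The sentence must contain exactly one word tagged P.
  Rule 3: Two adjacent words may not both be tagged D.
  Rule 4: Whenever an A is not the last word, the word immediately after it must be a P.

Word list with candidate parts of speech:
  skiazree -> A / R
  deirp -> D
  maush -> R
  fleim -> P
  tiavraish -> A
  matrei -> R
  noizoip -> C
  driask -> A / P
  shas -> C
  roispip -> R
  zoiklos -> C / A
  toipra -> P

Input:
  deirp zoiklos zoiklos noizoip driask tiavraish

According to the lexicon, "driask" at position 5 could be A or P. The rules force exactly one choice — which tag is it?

P

Candidates per position — 1:deirp {D}; 2:zoiklos {C,A}; 3:zoiklos {C,A}; 4:noizoip {C}; 5:driask {A,P}; 6:tiavraish {A}.
At position 2, choosing A makes rule 1 impossible to satisfy; hence C.
At position 3, choosing A makes rule 4 impossible to satisfy; hence C.
At position 5, choosing A makes rule 2 impossible to satisfy; hence P.
The unique satisfying tagging is: D C C C P A.
Check: rule 1 satisfied; rule 2 satisfied; rule 3 satisfied; rule 4 satisfied.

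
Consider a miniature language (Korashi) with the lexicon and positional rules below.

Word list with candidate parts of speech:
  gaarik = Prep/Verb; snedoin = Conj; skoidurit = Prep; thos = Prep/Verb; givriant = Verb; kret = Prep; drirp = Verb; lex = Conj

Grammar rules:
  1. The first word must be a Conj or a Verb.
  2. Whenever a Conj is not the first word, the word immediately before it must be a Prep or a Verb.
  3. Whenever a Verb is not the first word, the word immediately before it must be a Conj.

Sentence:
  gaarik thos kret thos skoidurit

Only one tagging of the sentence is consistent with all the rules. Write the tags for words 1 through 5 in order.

Candidates per position — 1:gaarik {Prep,Verb}; 2:thos {Prep,Verb}; 3:kret {Prep}; 4:thos {Prep,Verb}; 5:skoidurit {Prep}.
If word 1 were Prep, no tagging could satisfy rule 1; so word 1 is Verb.
If word 2 were Verb, no tagging could satisfy rule 3; so word 2 is Prep.
If word 4 were Verb, no tagging could satisfy rule 3; so word 4 is Prep.
The only consistent sequence is: Verb Prep Prep Prep Prep.
Verifying each rule — rule 1 holds; rule 2 holds; rule 3 holds.

Verb Prep Prep Prep Prep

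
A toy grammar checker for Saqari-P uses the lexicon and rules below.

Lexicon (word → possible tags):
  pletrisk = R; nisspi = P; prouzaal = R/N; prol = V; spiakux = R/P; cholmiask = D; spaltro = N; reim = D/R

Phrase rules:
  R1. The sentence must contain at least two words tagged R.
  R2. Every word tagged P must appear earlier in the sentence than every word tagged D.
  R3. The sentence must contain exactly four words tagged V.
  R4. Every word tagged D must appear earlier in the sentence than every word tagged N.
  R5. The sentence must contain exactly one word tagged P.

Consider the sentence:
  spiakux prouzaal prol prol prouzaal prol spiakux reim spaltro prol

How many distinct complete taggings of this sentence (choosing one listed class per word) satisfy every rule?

Candidates per position — 1:spiakux {R,P}; 2:prouzaal {R,N}; 3:prol {V}; 4:prol {V}; 5:prouzaal {R,N}; 6:prol {V}; 7:spiakux {R,P}; 8:reim {D,R}; 9:spaltro {N}; 10:prol {V}.
There are 32 candidate sequences in total.
Checking each against the rules leaves 10 sequences.
Count = 10.

10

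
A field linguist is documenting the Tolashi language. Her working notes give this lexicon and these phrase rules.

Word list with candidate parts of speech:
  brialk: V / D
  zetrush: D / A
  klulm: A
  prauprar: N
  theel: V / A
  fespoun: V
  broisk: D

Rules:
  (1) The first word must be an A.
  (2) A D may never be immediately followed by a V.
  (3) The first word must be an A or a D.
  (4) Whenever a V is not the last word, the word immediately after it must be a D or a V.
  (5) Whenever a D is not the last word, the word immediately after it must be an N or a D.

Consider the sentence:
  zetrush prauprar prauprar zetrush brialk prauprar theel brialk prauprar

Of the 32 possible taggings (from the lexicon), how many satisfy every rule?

4

Candidates per position — 1:zetrush {D,A}; 2:prauprar {N}; 3:prauprar {N}; 4:zetrush {D,A}; 5:brialk {V,D}; 6:prauprar {N}; 7:theel {V,A}; 8:brialk {V,D}; 9:prauprar {N}.
There are 32 candidate sequences in total.
The sequences that satisfy every rule: A N N D D N V D N; A N N D D N A D N; A N N A D N V D N; A N N A D N A D N.
Count = 4.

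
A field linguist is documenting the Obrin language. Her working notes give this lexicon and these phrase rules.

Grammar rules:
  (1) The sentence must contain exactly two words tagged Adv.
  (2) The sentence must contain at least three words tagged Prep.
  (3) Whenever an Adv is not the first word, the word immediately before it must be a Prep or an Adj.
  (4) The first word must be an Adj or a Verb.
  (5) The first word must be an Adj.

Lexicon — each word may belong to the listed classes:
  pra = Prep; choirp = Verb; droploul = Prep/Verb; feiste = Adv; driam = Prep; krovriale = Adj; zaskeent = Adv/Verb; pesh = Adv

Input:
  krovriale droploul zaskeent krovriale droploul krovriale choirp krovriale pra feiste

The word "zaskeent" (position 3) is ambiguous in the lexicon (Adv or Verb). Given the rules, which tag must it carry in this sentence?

Candidates per position — 1:krovriale {Adj}; 2:droploul {Prep,Verb}; 3:zaskeent {Adv,Verb}; 4:krovriale {Adj}; 5:droploul {Prep,Verb}; 6:krovriale {Adj}; 7:choirp {Verb}; 8:krovriale {Adj}; 9:pra {Prep}; 10:feiste {Adv}.
Position 2: Verb is ruled out by rule 2; that leaves Prep.
Position 3: Verb is ruled out by rule 1; that leaves Adv.
Position 5: Verb is ruled out by rule 2; that leaves Prep.
The only consistent sequence is: Adj Prep Adv Adj Prep Adj Verb Adj Prep Adv.
Verifying each rule — rule 1 ok; rule 2 ok; rule 3 ok; rule 4 ok; rule 5 ok.

Adv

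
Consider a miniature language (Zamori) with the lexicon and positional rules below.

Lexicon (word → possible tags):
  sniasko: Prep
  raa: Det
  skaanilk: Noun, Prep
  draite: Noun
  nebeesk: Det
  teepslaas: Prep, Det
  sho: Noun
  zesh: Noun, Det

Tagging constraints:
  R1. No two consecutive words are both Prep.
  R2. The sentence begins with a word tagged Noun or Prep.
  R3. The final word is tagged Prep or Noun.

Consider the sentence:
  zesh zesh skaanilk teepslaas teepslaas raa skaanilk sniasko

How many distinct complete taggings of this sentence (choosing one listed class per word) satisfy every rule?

Candidates per position — 1:zesh {Noun,Det}; 2:zesh {Noun,Det}; 3:skaanilk {Noun,Prep}; 4:teepslaas {Prep,Det}; 5:teepslaas {Prep,Det}; 6:raa {Det}; 7:skaanilk {Noun,Prep}; 8:sniasko {Prep}.
There are 64 candidate sequences in total.
Checking each against the rules leaves 10 sequences.
Count = 10.

10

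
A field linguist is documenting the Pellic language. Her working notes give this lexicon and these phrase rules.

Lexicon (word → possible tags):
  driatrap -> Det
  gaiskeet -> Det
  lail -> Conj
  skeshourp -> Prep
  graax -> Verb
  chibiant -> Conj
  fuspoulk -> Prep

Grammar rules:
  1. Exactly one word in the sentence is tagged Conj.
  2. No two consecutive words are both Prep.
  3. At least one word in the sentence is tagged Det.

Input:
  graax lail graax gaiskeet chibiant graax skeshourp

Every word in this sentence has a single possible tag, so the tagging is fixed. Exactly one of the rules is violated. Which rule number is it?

Fixed tagging: Verb Conj Verb Det Conj Verb Prep.
Applying the rules: R1 ✗, R2 ✓, R3 ✓.
Only rule 1 fails.

1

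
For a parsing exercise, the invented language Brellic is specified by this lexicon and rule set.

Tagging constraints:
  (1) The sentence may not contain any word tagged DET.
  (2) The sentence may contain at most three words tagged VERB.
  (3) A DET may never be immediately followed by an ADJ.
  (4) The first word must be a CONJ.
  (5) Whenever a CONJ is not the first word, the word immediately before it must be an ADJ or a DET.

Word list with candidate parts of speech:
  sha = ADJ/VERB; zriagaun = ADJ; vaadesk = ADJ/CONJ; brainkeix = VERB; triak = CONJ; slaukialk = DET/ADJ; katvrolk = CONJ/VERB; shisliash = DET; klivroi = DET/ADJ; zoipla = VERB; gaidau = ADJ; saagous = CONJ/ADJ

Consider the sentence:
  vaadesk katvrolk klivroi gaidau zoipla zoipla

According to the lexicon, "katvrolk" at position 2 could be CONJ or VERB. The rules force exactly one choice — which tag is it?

Candidates per position — 1:vaadesk {ADJ,CONJ}; 2:katvrolk {CONJ,VERB}; 3:klivroi {DET,ADJ}; 4:gaidau {ADJ}; 5:zoipla {VERB}; 6:zoipla {VERB}.
At position 1, choosing ADJ makes rule 4 impossible to satisfy; hence CONJ.
At position 2, choosing CONJ makes rule 5 impossible to satisfy; hence VERB.
At position 3, choosing DET makes rule 1 impossible to satisfy; hence ADJ.
That leaves exactly one tagging: CONJ VERB ADJ ADJ VERB VERB.
Check: rule 1 ok; rule 2 ok; rule 3 ok; rule 4 ok; rule 5 ok.

VERB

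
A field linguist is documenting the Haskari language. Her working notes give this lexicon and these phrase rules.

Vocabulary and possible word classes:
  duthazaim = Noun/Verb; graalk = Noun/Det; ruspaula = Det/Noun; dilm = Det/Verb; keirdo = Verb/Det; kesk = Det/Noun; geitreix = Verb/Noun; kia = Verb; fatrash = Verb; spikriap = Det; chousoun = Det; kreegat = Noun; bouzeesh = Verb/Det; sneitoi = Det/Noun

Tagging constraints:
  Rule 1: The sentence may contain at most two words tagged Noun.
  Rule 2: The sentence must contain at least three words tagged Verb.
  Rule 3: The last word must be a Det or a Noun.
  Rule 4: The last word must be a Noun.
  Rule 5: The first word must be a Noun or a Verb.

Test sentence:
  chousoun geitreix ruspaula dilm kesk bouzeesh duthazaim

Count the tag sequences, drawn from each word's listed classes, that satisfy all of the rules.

0

Candidates per position — 1:chousoun {Det}; 2:geitreix {Verb,Noun}; 3:ruspaula {Det,Noun}; 4:dilm {Det,Verb}; 5:kesk {Det,Noun}; 6:bouzeesh {Verb,Det}; 7:duthazaim {Noun,Verb}.
There are 64 candidate sequences in total.
Rule 5 cannot be satisfied by any choice of tags from the lexicon.
So there is no consistent tagging.
Count = 0.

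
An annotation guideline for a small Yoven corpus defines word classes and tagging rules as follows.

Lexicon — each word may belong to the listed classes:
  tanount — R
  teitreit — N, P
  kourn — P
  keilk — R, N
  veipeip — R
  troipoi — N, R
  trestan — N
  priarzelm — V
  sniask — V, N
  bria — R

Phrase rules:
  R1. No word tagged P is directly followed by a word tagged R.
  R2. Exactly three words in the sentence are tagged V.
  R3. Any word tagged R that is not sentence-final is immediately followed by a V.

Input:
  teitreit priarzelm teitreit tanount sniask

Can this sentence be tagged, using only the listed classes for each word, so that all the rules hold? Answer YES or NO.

Candidates per position — 1:teitreit {N,P}; 2:priarzelm {V}; 3:teitreit {N,P}; 4:tanount {R}; 5:sniask {V,N}.
Rule 2 cannot be satisfied by any choice of tags from the lexicon.
So there is no consistent tagging.

NO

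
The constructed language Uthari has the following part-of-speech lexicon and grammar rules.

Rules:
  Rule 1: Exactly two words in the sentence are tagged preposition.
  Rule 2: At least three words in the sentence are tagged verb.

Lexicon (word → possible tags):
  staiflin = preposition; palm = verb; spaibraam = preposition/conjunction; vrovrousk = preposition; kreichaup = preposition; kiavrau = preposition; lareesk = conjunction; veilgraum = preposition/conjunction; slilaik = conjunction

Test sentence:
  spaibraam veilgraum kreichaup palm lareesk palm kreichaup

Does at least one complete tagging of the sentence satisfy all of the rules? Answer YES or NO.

Candidates per position — 1:spaibraam {preposition,conjunction}; 2:veilgraum {preposition,conjunction}; 3:kreichaup {preposition}; 4:palm {verb}; 5:lareesk {conjunction}; 6:palm {verb}; 7:kreichaup {preposition}.
Rule 2 cannot be satisfied by any choice of tags from the lexicon.
So there is no consistent tagging.

NO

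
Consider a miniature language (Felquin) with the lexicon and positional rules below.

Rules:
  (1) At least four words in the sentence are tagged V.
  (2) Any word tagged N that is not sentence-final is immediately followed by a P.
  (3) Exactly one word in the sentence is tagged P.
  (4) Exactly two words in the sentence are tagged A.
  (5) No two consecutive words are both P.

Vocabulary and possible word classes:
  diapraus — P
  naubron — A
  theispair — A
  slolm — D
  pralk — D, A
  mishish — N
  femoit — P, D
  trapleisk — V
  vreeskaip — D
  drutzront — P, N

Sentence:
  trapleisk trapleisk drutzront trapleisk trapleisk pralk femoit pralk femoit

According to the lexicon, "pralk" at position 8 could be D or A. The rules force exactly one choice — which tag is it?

Candidates per position — 1:trapleisk {V}; 2:trapleisk {V}; 3:drutzront {P,N}; 4:trapleisk {V}; 5:trapleisk {V}; 6:pralk {D,A}; 7:femoit {P,D}; 8:pralk {D,A}; 9:femoit {P,D}.
If word 3 were N, no tagging could satisfy rule 2; so word 3 is P.
If word 6 were D, no tagging could satisfy rule 4; so word 6 is A.
If word 7 were P, no tagging could satisfy rule 3; so word 7 is D.
If word 8 were D, no tagging could satisfy rule 4; so word 8 is A.
If word 9 were P, no tagging could satisfy rule 3; so word 9 is D.
So the tagging must be: V V P V V A D A D.
Rule-by-rule: rule 1 satisfied; rule 2 satisfied; rule 3 satisfied; rule 4 satisfied; rule 5 satisfied.

A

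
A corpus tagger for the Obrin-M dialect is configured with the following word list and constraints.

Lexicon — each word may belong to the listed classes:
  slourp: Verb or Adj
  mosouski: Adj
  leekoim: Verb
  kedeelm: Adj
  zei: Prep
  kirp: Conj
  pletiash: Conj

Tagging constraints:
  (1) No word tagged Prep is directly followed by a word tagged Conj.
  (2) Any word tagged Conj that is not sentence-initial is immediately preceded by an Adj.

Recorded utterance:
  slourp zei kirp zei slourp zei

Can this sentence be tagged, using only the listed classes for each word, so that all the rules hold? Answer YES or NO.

NO

Candidates per position — 1:slourp {Verb,Adj}; 2:zei {Prep}; 3:kirp {Conj}; 4:zei {Prep}; 5:slourp {Verb,Adj}; 6:zei {Prep}.
Rule 1 cannot be satisfied by any choice of tags from the lexicon.
So there is no consistent tagging.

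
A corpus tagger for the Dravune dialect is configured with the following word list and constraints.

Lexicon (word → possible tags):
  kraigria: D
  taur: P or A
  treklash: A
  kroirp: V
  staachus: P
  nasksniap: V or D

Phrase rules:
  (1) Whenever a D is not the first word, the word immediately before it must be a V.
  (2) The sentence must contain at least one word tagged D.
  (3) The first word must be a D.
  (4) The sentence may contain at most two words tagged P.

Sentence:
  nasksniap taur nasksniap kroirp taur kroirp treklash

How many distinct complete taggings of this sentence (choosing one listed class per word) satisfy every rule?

4

Candidates per position — 1:nasksniap {V,D}; 2:taur {P,A}; 3:nasksniap {V,D}; 4:kroirp {V}; 5:taur {P,A}; 6:kroirp {V}; 7:treklash {A}.
There are 16 candidate sequences in total.
The sequences that satisfy every rule: D P V V P V A; D P V V A V A; D A V V P V A; D A V V A V A.
Count = 4.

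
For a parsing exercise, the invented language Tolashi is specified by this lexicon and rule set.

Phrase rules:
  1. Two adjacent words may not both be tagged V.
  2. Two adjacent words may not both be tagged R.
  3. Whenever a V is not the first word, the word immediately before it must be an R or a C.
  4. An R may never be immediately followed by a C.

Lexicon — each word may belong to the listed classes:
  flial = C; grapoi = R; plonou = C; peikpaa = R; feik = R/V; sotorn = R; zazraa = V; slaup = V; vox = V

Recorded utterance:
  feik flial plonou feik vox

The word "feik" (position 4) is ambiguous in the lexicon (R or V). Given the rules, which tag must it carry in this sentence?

R

Candidates per position — 1:feik {R,V}; 2:flial {C}; 3:plonou {C}; 4:feik {R,V}; 5:vox {V}.
If word 1 were R, no tagging could satisfy rule 4; so word 1 is V.
If word 4 were V, no tagging could satisfy rule 1; so word 4 is R.
The unique satisfying tagging is: V C C R V.
Verifying each rule — rule 1 ok; rule 2 ok; rule 3 ok; rule 4 ok.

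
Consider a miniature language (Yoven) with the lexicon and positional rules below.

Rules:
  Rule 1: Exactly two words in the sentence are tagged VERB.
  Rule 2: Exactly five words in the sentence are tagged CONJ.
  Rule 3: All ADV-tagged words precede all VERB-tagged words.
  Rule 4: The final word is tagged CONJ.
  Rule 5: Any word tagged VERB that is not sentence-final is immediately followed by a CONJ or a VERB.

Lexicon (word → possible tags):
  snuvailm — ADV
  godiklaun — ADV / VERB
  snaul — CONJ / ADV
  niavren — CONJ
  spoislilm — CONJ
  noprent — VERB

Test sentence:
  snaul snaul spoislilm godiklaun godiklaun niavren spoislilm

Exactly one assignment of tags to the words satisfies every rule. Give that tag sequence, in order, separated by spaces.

CONJ CONJ CONJ VERB VERB CONJ CONJ

Candidates per position — 1:snaul {CONJ,ADV}; 2:snaul {CONJ,ADV}; 3:spoislilm {CONJ}; 4:godiklaun {ADV,VERB}; 5:godiklaun {ADV,VERB}; 6:niavren {CONJ}; 7:spoislilm {CONJ}.
Position 1: ADV is ruled out by rule 2; that leaves CONJ.
Position 2: ADV is ruled out by rule 2; that leaves CONJ.
Position 4: ADV is ruled out by rule 1; that leaves VERB.
Position 5: ADV is ruled out by rule 1; that leaves VERB.
The unique satisfying tagging is: CONJ CONJ CONJ VERB VERB CONJ CONJ.
Verifying each rule — rule 1 ok; rule 2 ok; rule 3 ok; rule 4 ok; rule 5 ok.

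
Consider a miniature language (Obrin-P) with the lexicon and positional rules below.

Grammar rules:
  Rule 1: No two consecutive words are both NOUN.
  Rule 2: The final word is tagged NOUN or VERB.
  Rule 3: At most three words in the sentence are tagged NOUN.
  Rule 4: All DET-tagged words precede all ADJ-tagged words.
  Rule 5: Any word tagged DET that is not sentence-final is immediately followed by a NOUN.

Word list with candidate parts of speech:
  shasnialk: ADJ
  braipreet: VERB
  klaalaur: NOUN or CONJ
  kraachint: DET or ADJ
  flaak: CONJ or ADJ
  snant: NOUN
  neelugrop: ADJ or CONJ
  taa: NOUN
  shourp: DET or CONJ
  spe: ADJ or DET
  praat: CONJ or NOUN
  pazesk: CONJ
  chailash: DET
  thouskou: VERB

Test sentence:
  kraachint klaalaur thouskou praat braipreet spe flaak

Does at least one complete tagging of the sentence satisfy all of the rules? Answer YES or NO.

NO

Candidates per position — 1:kraachint {DET,ADJ}; 2:klaalaur {NOUN,CONJ}; 3:thouskou {VERB}; 4:praat {CONJ,NOUN}; 5:braipreet {VERB}; 6:spe {ADJ,DET}; 7:flaak {CONJ,ADJ}.
Rule 2 cannot be satisfied by any choice of tags from the lexicon.
So there is no consistent tagging.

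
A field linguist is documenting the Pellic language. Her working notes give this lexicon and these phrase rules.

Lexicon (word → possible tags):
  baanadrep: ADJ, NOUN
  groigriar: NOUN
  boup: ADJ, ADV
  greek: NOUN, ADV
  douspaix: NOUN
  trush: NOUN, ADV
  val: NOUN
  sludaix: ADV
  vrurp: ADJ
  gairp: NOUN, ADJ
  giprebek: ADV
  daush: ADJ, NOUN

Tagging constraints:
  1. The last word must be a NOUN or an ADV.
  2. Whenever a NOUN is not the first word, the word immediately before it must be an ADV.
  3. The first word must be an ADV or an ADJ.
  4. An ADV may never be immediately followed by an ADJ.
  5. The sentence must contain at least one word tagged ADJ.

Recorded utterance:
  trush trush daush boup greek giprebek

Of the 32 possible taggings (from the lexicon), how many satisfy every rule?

Candidates per position — 1:trush {NOUN,ADV}; 2:trush {NOUN,ADV}; 3:daush {ADJ,NOUN}; 4:boup {ADJ,ADV}; 5:greek {NOUN,ADV}; 6:giprebek {ADV}.
There are 32 candidate sequences in total.
The sequences that satisfy every rule: ADV NOUN ADJ ADJ ADV ADV; ADV NOUN ADJ ADV NOUN ADV; ADV NOUN ADJ ADV ADV ADV; ADV ADV NOUN ADJ ADV ADV.
Count = 4.

4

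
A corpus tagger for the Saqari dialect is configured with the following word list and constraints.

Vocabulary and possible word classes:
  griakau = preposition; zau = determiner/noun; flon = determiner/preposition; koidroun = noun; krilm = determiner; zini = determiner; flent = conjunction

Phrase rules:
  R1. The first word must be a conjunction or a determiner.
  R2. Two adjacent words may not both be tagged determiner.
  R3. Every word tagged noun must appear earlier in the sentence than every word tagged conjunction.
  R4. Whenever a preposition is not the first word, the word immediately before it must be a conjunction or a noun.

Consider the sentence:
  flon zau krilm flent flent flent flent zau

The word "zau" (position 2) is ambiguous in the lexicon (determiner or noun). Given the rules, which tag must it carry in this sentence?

noun

Candidates per position — 1:flon {determiner,preposition}; 2:zau {determiner,noun}; 3:krilm {determiner}; 4:flent {conjunction}; 5:flent {conjunction}; 6:flent {conjunction}; 7:flent {conjunction}; 8:zau {determiner,noun}.
Word 1 cannot be preposition — rule 1 would then fail for every completion. It is determiner.
Word 2 cannot be determiner — rule 2 would then fail for every completion. It is noun.
Word 8 cannot be noun — rule 3 would then fail for every completion. It is determiner.
The unique satisfying tagging is: determiner noun determiner conjunction conjunction conjunction conjunction determiner.
Check: rule 1 satisfied; rule 2 satisfied; rule 3 satisfied; rule 4 satisfied.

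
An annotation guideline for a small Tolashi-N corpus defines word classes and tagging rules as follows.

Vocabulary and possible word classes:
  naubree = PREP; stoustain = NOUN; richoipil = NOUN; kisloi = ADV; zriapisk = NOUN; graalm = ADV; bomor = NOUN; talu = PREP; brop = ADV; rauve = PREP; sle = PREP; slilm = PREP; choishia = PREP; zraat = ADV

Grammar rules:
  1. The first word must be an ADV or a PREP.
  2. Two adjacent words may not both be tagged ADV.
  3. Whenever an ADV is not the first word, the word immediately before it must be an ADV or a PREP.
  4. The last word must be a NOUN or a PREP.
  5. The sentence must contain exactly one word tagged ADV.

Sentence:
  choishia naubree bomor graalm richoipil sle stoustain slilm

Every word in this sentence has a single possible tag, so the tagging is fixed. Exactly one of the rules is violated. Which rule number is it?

Fixed tagging: PREP PREP NOUN ADV NOUN PREP NOUN PREP.
Rule check: R1 pass, R2 pass, R3 fail, R4 pass, R5 pass.
Only rule 3 fails.

3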